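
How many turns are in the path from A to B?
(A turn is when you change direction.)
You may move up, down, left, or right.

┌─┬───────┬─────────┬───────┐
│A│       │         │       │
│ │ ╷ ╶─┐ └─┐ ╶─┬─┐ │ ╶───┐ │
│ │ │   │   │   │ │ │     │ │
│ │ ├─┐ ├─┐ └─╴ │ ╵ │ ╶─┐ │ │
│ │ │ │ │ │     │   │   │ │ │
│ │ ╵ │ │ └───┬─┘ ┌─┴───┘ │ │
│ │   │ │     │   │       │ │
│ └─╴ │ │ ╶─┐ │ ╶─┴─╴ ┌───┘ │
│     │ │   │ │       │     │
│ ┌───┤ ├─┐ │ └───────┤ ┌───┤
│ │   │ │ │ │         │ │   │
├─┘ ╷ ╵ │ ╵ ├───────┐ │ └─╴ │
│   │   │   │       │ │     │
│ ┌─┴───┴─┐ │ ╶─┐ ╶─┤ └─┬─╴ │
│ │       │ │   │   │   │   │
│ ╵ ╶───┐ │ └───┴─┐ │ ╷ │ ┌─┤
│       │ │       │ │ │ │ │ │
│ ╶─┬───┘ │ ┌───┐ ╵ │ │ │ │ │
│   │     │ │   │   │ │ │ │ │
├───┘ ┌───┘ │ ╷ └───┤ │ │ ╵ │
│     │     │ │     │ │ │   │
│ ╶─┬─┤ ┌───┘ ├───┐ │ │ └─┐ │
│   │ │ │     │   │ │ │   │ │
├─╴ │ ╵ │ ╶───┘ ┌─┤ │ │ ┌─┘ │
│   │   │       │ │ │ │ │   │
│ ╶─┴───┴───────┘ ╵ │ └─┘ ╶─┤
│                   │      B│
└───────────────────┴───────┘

Directions: down, down, down, down, right, right, up, left, up, up, up, right, right, right, down, right, down, right, right, up, left, up, right, right, right, down, down, left, down, left, down, right, right, right, up, right, right, up, up, left, left, up, right, right, right, down, down, down, down, left, left, down, down, right, right, down, left, down, down, down, right, down, down, left, down, right
Number of turns: 37

Solution:

┌─┬───────┬─────────┬───────┐
│A│↱ → → ↓│  ↱ → → ↓│↱ → → ↓│
│ │ ╷ ╶─┐ └─┐ ╶─┬─┐ │ ╶───┐ │
│↓│↑│   │↳ ↓│↑ ↰│ │↓│↑ ← ↰│↓│
│ │ ├─┐ ├─┐ └─╴ │ ╵ │ ╶─┐ │ │
│↓│↑│ │ │ │↳ → ↑│↓ ↲│   │↑│↓│
│ │ ╵ │ │ └───┬─┘ ┌─┴───┘ │ │
│↓│↑ ↰│ │     │↓ ↲│  ↱ → ↑│↓│
│ └─╴ │ │ ╶─┐ │ ╶─┴─╴ ┌───┘ │
│↳ → ↑│ │   │ │↳ → → ↑│↓ ← ↲│
│ ┌───┤ ├─┐ │ └───────┤ ┌───┤
│ │   │ │ │ │         │↓│   │
├─┘ ╷ ╵ │ ╵ ├───────┐ │ └─╴ │
│   │   │   │       │ │↳ → ↓│
│ ┌─┴───┴─┐ │ ╶─┐ ╶─┤ └─┬─╴ │
│ │       │ │   │   │   │↓ ↲│
│ ╵ ╶───┐ │ └───┴─┐ │ ╷ │ ┌─┤
│       │ │       │ │ │ │↓│ │
│ ╶─┬───┘ │ ┌───┐ ╵ │ │ │ │ │
│   │     │ │   │   │ │ │↓│ │
├───┘ ┌───┘ │ ╷ └───┤ │ │ ╵ │
│     │     │ │     │ │ │↳ ↓│
│ ╶─┬─┤ ┌───┘ ├───┐ │ │ └─┐ │
│   │ │ │     │   │ │ │   │↓│
├─╴ │ ╵ │ ╶───┘ ┌─┤ │ │ ┌─┘ │
│   │   │       │ │ │ │ │↓ ↲│
│ ╶─┴───┴───────┘ ╵ │ └─┘ ╶─┤
│                   │    ↳ B│
└───────────────────┴───────┘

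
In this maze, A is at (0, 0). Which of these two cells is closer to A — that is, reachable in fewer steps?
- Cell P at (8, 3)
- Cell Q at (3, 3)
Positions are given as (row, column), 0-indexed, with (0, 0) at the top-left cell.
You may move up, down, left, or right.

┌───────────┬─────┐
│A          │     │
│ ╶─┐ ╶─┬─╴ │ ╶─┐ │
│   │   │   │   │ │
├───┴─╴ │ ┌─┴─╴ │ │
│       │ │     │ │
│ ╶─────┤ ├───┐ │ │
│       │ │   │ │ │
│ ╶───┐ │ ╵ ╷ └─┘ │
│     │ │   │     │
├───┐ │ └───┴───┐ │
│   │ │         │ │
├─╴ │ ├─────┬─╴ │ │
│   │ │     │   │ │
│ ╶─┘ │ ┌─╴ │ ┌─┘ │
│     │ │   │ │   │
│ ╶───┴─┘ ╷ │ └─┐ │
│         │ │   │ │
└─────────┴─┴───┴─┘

Shortest path A → P at (8, 3): 21 steps
Shortest path A → Q at (3, 3): 12 steps

Q is closer (12 steps vs 21 steps).

Path to P:

┌───────────┬─────┐
│A → ↓      │     │
│ ╶─┐ ╶─┬─╴ │ ╶─┐ │
│   │↳ ↓│   │   │ │
├───┴─╴ │ ┌─┴─╴ │ │
│↓ ← ← ↲│ │     │ │
│ ╶─────┤ ├───┐ │ │
│↓      │ │   │ │ │
│ ╶───┐ │ ╵ ╷ └─┘ │
│↳ → ↓│ │   │     │
├───┐ │ └───┴───┐ │
│   │↓│         │ │
├─╴ │ ├─────┬─╴ │ │
│   │↓│     │   │ │
│ ╶─┘ │ ┌─╴ │ ┌─┘ │
│↓ ← ↲│ │   │ │   │
│ ╶───┴─┘ ╷ │ └─┐ │
│↳ → → P  │ │   │ │
└─────────┴─┴───┴─┘

Path to Q:

┌───────────┬─────┐
│A → ↓      │     │
│ ╶─┐ ╶─┬─╴ │ ╶─┐ │
│   │↳ ↓│   │   │ │
├───┴─╴ │ ┌─┴─╴ │ │
│↓ ← ← ↲│ │     │ │
│ ╶─────┤ ├───┐ │ │
│↳ → → Q│ │   │ │ │
│ ╶───┐ │ ╵ ╷ └─┘ │
│     │ │   │     │
├───┐ │ └───┴───┐ │
│   │ │         │ │
├─╴ │ ├─────┬─╴ │ │
│   │ │     │   │ │
│ ╶─┘ │ ┌─╴ │ ┌─┘ │
│     │ │   │ │   │
│ ╶───┴─┘ ╷ │ └─┐ │
│         │ │   │ │
└─────────┴─┴───┴─┘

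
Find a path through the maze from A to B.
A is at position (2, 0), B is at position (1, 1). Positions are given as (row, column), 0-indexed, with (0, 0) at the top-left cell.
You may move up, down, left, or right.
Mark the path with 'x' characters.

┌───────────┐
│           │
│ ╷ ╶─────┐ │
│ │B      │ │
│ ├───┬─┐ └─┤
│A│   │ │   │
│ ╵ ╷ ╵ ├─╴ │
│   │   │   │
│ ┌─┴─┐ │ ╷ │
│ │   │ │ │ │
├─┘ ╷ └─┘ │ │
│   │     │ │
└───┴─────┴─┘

Finding the shortest path from (2, 0) to (1, 1):
Path length: 4 steps
Directions: up → up → right → down

Solution:

┌───────────┐
│x x        │
│ ╷ ╶─────┐ │
│x│B      │ │
│ ├───┬─┐ └─┤
│A│   │ │   │
│ ╵ ╷ ╵ ├─╴ │
│   │   │   │
│ ┌─┴─┐ │ ╷ │
│ │   │ │ │ │
├─┘ ╷ └─┘ │ │
│   │     │ │
└───┴─────┴─┘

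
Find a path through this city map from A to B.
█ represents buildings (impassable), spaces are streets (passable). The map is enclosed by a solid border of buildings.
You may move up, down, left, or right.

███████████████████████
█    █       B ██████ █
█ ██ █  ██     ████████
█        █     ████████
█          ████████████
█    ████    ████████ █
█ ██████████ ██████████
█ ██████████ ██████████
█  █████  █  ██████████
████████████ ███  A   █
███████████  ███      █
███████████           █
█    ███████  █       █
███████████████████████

Finding the shortest path from A to B:
Movement: cardinal only
Path length: 23 steps
Directions: down → down → left → left → left → left → left → left → up → up → up → up → up → up → left → left → up → up → up → up → right → right → right

Solution:

███████████████████████
█    █    ↱→→B ██████ █
█ ██ █  ██↑    ████████
█        █↑    ████████
█         ↑████████████
█    ████ ↑←↰████████ █
█ ██████████↑██████████
█ ██████████↑██████████
█  █████  █ ↑██████████
████████████↑███  A   █
███████████ ↑███  ↓   █
███████████ ↑←←←←←↲   █
█    ███████  █       █
███████████████████████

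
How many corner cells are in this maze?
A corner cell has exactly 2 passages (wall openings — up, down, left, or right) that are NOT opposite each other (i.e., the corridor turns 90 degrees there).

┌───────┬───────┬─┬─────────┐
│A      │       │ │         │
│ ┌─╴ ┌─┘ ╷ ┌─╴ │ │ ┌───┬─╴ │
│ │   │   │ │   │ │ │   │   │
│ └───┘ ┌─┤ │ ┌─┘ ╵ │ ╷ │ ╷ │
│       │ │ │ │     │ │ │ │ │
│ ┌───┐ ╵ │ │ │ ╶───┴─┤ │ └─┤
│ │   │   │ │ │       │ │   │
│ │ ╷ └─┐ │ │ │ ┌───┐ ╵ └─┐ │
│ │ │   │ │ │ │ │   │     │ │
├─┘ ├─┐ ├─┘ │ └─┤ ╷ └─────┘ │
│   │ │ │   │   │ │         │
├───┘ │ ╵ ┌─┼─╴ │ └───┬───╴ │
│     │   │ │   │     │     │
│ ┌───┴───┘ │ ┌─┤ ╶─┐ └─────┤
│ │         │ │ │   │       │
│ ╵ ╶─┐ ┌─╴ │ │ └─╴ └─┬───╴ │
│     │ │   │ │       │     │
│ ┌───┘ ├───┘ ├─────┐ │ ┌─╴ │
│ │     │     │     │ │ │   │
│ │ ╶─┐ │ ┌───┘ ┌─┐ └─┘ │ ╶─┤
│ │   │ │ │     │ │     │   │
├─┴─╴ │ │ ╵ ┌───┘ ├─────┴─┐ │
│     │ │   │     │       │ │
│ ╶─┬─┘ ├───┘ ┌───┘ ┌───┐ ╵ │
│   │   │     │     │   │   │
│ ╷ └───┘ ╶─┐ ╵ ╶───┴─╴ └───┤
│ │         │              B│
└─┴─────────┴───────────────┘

Counting corner cells (2 non-opposite passages):
Total corners: 82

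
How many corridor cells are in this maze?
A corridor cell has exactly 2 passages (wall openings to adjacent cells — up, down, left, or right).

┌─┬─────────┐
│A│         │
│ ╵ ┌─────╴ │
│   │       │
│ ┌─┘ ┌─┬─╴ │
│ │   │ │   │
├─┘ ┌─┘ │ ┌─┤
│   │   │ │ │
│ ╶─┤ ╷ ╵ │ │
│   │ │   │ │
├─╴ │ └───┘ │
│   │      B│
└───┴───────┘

Counting cells with exactly 2 passages:
Total corridor cells: 28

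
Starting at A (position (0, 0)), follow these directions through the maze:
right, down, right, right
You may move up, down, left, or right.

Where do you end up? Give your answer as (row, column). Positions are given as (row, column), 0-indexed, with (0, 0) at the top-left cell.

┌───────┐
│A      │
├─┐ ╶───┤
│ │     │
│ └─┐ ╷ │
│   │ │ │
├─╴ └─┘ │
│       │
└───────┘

Following directions step by step:
Start: (0, 0)
  right: (0, 0) → (0, 1)
  down: (0, 1) → (1, 1)
  right: (1, 1) → (1, 2)
  right: (1, 2) → (1, 3)
Final position: (1, 3)

Path taken:

┌───────┐
│A ↓    │
├─┐ ╶───┤
│ │↳ → B│
│ └─┐ ╷ │
│   │ │ │
├─╴ └─┘ │
│       │
└───────┘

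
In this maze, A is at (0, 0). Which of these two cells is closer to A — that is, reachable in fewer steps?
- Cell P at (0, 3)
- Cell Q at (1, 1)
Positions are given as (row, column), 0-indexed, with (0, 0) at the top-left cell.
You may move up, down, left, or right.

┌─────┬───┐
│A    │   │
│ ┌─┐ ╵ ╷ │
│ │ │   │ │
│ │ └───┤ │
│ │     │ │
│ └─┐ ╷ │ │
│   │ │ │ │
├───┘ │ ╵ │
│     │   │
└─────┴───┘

Shortest path A → P at (0, 3): 5 steps
Shortest path A → Q at (1, 1): 16 steps

P is closer (5 steps vs 16 steps).

Path to P:

┌─────┬───┐
│A → ↓│P  │
│ ┌─┐ ╵ ╷ │
│ │ │↳ ↑│ │
│ │ └───┤ │
│ │     │ │
│ └─┐ ╷ │ │
│   │ │ │ │
├───┘ │ ╵ │
│     │   │
└─────┴───┘

Path to Q:

┌─────┬───┐
│A → ↓│↱ ↓│
│ ┌─┐ ╵ ╷ │
│ │Q│↳ ↑│↓│
│ │ └───┤ │
│ │↑ ← ↰│↓│
│ └─┐ ╷ │ │
│   │ │↑│↓│
├───┘ │ ╵ │
│     │↑ ↲│
└─────┴───┘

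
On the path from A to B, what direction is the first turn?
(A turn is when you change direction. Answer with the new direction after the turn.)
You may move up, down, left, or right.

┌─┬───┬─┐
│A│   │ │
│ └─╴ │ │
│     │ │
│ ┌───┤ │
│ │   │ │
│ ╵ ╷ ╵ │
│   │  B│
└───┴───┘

Directions: down, down, down, right, up, right, down, right
First turn direction: right

Solution:

┌─┬───┬─┐
│A│   │ │
│ └─╴ │ │
│↓    │ │
│ ┌───┤ │
│↓│↱ ↓│ │
│ ╵ ╷ ╵ │
│↳ ↑│↳ B│
└───┴───┘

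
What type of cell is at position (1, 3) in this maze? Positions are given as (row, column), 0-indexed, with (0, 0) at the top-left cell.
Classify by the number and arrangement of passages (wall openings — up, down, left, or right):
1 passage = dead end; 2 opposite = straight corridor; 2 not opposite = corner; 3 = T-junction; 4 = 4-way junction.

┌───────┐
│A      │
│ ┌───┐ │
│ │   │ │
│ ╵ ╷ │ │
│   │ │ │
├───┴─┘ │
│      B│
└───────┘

Checking cell at (1, 3):
Number of passages: 2
Cell type: straight corridor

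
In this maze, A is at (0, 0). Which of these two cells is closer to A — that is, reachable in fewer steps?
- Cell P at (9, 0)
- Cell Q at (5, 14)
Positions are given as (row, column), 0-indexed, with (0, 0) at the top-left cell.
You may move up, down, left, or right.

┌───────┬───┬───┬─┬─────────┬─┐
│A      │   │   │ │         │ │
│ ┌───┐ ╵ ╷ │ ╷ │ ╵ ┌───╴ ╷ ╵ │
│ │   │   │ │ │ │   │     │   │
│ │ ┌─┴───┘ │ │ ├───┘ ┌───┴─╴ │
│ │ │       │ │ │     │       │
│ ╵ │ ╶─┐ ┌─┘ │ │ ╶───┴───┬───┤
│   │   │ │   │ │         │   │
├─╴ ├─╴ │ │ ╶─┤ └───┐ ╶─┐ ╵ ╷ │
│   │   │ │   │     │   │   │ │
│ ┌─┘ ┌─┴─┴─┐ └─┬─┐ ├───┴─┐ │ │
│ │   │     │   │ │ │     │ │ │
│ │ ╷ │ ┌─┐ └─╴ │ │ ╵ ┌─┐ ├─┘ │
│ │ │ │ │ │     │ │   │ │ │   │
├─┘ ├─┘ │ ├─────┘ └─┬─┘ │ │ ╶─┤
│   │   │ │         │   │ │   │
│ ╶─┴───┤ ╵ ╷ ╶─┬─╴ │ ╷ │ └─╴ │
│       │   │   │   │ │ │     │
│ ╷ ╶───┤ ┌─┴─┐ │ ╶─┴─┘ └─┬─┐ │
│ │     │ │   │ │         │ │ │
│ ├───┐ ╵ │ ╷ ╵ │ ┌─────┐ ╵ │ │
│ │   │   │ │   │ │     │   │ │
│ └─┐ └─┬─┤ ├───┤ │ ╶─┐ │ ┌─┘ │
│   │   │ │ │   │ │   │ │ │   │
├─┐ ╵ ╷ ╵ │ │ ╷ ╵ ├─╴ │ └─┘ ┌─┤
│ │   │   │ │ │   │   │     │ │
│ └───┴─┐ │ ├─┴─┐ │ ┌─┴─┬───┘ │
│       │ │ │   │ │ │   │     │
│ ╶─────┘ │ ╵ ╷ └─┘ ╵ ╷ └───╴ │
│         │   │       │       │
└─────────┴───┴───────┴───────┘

Shortest path A → P at (9, 0): 23 steps
Shortest path A → Q at (5, 14): 73 steps

P is closer (23 steps vs 73 steps).

Path to P:

┌───────┬───┬───┬─┬─────────┬─┐
│A → → ↓│↱ ↓│   │ │         │ │
│ ┌───┐ ╵ ╷ │ ╷ │ ╵ ┌───╴ ╷ ╵ │
│ │   │↳ ↑│↓│ │ │   │     │   │
│ │ ┌─┴───┘ │ │ ├───┘ ┌───┴─╴ │
│ │ │↓ ← ← ↲│ │ │     │       │
│ ╵ │ ╶─┐ ┌─┘ │ │ ╶───┴───┬───┤
│   │↳ ↓│ │   │ │         │   │
├─╴ ├─╴ │ │ ╶─┤ └───┐ ╶─┐ ╵ ╷ │
│   │↓ ↲│ │   │     │   │   │ │
│ ┌─┘ ┌─┴─┴─┐ └─┬─┐ ├───┴─┐ │ │
│ │↓ ↲│     │   │ │ │     │ │ │
│ │ ╷ │ ┌─┐ └─╴ │ │ ╵ ┌─┐ ├─┘ │
│ │↓│ │ │ │     │ │   │ │ │   │
├─┘ ├─┘ │ ├─────┘ └─┬─┘ │ │ ╶─┤
│↓ ↲│   │ │         │   │ │   │
│ ╶─┴───┤ ╵ ╷ ╶─┬─╴ │ ╷ │ └─╴ │
│↓      │   │   │   │ │ │     │
│ ╷ ╶───┤ ┌─┴─┐ │ ╶─┴─┘ └─┬─┐ │
│P│     │ │   │ │         │ │ │
│ ├───┐ ╵ │ ╷ ╵ │ ┌─────┐ ╵ │ │
│ │   │   │ │   │ │     │   │ │
│ └─┐ └─┬─┤ ├───┤ │ ╶─┐ │ ┌─┘ │
│   │   │ │ │   │ │   │ │ │   │
├─┐ ╵ ╷ ╵ │ │ ╷ ╵ ├─╴ │ └─┘ ┌─┤
│ │   │   │ │ │   │   │     │ │
│ └───┴─┐ │ ├─┴─┐ │ ┌─┴─┬───┘ │
│       │ │ │   │ │ │   │     │
│ ╶─────┘ │ ╵ ╷ └─┘ ╵ ╷ └───╴ │
│         │   │       │       │
└─────────┴───┴───────┴───────┘

Path to Q:

┌───────┬───┬───┬─┬─────────┬─┐
│A → → ↓│↱ ↓│   │ │         │ │
│ ┌───┐ ╵ ╷ │ ╷ │ ╵ ┌───╴ ╷ ╵ │
│ │   │↳ ↑│↓│ │ │   │     │   │
│ │ ┌─┴───┘ │ │ ├───┘ ┌───┴─╴ │
│ │ │↓ ← ← ↲│ │ │     │       │
│ ╵ │ ╶─┐ ┌─┘ │ │ ╶───┴───┬───┤
│   │↳ ↓│ │   │ │         │   │
├─╴ ├─╴ │ │ ╶─┤ └───┐ ╶─┐ ╵ ╷ │
│   │↓ ↲│ │   │     │   │   │ │
│ ┌─┘ ┌─┴─┴─┐ └─┬─┐ ├───┴─┐ │ │
│ │↓ ↲│     │   │ │ │     │ │Q│
│ │ ╷ │ ┌─┐ └─╴ │ │ ╵ ┌─┐ ├─┘ │
│ │↓│ │ │ │     │ │   │ │ │↱ ↑│
├─┘ ├─┘ │ ├─────┘ └─┬─┘ │ │ ╶─┤
│↓ ↲│   │ │↱ ↓      │   │ │↑ ↰│
│ ╶─┴───┤ ╵ ╷ ╶─┬─╴ │ ╷ │ └─╴ │
│↳ ↓    │↱ ↑│↳ ↓│   │ │ │    ↑│
│ ╷ ╶───┤ ┌─┴─┐ │ ╶─┴─┘ └─┬─┐ │
│ │↳ → ↓│↑│↓ ↰│↓│         │ │↑│
│ ├───┐ ╵ │ ╷ ╵ │ ┌─────┐ ╵ │ │
│ │   │↳ ↑│↓│↑ ↲│ │↱ → ↓│   │↑│
│ └─┐ └─┬─┤ ├───┤ │ ╶─┐ │ ┌─┘ │
│   │   │ │↓│   │ │↑ ↰│↓│ │↱ ↑│
├─┐ ╵ ╷ ╵ │ │ ╷ ╵ ├─╴ │ └─┘ ┌─┤
│ │   │   │↓│ │   │↱ ↑│↳ → ↑│ │
│ └───┴─┐ │ ├─┴─┐ │ ┌─┴─┬───┘ │
│       │ │↓│↱ ↓│ │↑│   │     │
│ ╶─────┘ │ ╵ ╷ └─┘ ╵ ╷ └───╴ │
│         │↳ ↑│↳ → ↑  │       │
└─────────┴───┴───────┴───────┘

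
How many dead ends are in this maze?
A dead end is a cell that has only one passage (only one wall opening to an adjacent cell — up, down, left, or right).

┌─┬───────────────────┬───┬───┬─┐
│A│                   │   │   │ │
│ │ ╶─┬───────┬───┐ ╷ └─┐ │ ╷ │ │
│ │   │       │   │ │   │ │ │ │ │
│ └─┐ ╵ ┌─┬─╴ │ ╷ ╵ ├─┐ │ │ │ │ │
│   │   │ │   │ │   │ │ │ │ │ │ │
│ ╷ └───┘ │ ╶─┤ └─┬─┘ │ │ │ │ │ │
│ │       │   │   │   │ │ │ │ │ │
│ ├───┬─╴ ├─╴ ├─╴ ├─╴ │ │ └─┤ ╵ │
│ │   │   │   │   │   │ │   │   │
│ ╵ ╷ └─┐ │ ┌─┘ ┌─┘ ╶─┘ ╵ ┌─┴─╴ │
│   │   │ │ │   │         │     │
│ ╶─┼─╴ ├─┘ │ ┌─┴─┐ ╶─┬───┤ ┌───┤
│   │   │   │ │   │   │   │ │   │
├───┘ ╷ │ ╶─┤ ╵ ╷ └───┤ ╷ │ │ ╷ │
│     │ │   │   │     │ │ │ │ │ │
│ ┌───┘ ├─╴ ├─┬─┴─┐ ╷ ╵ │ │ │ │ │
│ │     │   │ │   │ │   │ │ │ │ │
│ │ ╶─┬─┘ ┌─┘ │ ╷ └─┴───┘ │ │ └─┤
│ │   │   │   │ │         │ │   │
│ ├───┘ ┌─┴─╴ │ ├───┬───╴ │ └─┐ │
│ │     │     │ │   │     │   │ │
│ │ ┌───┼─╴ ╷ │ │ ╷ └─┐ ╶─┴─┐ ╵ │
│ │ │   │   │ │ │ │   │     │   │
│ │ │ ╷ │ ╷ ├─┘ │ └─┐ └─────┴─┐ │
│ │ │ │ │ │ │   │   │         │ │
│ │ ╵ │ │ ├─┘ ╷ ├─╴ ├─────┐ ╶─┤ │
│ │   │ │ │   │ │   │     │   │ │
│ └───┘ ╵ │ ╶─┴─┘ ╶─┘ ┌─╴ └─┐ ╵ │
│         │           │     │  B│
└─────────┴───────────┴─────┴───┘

Checking each cell for number of passages:

Dead ends found at positions:
  (0, 0)
  (0, 11)
  (0, 15)
  (2, 4)
  (2, 10)
  (3, 9)
  (3, 13)
  (4, 3)
  (4, 13)
  (5, 4)
  (5, 8)
  (6, 1)
  (6, 10)
  (8, 6)
  (8, 9)
  (8, 15)
  (9, 2)
  (9, 5)
  (10, 4)
  (10, 10)
  (11, 6)
  (11, 13)
  (12, 5)
  (12, 14)
  (13, 7)
  (14, 11)
  (14, 13)
Total dead ends: 27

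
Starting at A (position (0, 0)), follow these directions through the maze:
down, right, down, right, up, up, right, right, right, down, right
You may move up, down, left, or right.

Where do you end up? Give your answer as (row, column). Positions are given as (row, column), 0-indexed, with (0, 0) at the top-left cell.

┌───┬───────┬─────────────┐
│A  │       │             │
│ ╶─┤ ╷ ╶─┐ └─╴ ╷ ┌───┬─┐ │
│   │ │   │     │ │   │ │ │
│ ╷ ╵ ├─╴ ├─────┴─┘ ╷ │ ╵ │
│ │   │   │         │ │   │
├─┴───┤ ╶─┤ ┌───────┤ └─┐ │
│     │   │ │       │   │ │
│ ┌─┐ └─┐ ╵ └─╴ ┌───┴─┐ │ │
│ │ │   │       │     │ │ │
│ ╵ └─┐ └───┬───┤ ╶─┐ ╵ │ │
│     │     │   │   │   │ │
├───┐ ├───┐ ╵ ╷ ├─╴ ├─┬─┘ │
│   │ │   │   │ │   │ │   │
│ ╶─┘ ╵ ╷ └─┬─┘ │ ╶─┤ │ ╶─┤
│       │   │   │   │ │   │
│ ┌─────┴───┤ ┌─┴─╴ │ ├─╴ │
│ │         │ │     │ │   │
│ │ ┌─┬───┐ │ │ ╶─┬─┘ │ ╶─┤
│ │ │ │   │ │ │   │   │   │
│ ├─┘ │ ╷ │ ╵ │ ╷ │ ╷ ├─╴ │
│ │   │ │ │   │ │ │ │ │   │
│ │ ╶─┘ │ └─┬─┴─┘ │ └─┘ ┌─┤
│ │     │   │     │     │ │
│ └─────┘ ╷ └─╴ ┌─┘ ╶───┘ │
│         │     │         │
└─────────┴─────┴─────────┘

Following directions step by step:
Start: (0, 0)
  down: (0, 0) → (1, 0)
  right: (1, 0) → (1, 1)
  down: (1, 1) → (2, 1)
  right: (2, 1) → (2, 2)
  up: (2, 2) → (1, 2)
  up: (1, 2) → (0, 2)
  right: (0, 2) → (0, 3)
  right: (0, 3) → (0, 4)
  right: (0, 4) → (0, 5)
  down: (0, 5) → (1, 5)
  right: (1, 5) → (1, 6)
Final position: (1, 6)

Path taken:

┌───┬───────┬─────────────┐
│A  │↱ → → ↓│             │
│ ╶─┤ ╷ ╶─┐ └─╴ ╷ ┌───┬─┐ │
│↳ ↓│↑│   │↳ B  │ │   │ │ │
│ ╷ ╵ ├─╴ ├─────┴─┘ ╷ │ ╵ │
│ │↳ ↑│   │         │ │   │
├─┴───┤ ╶─┤ ┌───────┤ └─┐ │
│     │   │ │       │   │ │
│ ┌─┐ └─┐ ╵ └─╴ ┌───┴─┐ │ │
│ │ │   │       │     │ │ │
│ ╵ └─┐ └───┬───┤ ╶─┐ ╵ │ │
│     │     │   │   │   │ │
├───┐ ├───┐ ╵ ╷ ├─╴ ├─┬─┘ │
│   │ │   │   │ │   │ │   │
│ ╶─┘ ╵ ╷ └─┬─┘ │ ╶─┤ │ ╶─┤
│       │   │   │   │ │   │
│ ┌─────┴───┤ ┌─┴─╴ │ ├─╴ │
│ │         │ │     │ │   │
│ │ ┌─┬───┐ │ │ ╶─┬─┘ │ ╶─┤
│ │ │ │   │ │ │   │   │   │
│ ├─┘ │ ╷ │ ╵ │ ╷ │ ╷ ├─╴ │
│ │   │ │ │   │ │ │ │ │   │
│ │ ╶─┘ │ └─┬─┴─┘ │ └─┘ ┌─┤
│ │     │   │     │     │ │
│ └─────┘ ╷ └─╴ ┌─┘ ╶───┘ │
│         │     │         │
└─────────┴─────┴─────────┘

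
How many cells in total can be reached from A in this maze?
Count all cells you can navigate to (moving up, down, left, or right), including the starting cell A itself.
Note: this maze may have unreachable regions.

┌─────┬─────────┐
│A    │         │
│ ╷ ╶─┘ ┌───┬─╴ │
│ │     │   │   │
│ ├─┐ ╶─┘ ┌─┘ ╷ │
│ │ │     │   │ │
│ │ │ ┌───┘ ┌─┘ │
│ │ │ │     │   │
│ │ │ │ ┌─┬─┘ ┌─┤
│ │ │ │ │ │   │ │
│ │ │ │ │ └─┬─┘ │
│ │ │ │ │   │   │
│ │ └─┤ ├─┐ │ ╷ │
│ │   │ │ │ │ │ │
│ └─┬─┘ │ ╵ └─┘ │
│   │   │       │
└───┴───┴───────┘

Using BFS/flood-fill to find all reachable cells from A:
Maze size: 8 × 8 = 64 total cells
20 cell(s) are walled off and cannot be reached from A.
Reachable cells: 44

Reachable region (· marks reachable cells):

┌─────┬─────────┐
│A · ·│· · · · ·│
│ ╷ ╶─┘ ┌───┬─╴ │
│·│· · ·│· ·│· ·│
│ ├─┐ ╶─┘ ┌─┘ ╷ │
│·│ │· · ·│· ·│·│
│ │ │ ┌───┘ ┌─┘ │
│·│ │·│· · ·│· ·│
│ │ │ │ ┌─┬─┘ ┌─┤
│·│ │·│·│ │· ·│ │
│ │ │ │ │ └─┬─┘ │
│·│ │·│·│   │   │
│ │ └─┤ ├─┐ │ ╷ │
│·│   │·│ │ │ │ │
│ └─┬─┘ │ ╵ └─┘ │
│· ·│· ·│       │
└───┴───┴───────┘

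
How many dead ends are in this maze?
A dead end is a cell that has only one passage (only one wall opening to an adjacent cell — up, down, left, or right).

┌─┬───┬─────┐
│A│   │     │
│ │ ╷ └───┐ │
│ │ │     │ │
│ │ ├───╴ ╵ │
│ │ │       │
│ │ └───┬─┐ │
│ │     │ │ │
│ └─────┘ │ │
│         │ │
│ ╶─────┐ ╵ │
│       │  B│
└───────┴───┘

Checking each cell for number of passages:

Dead ends found at positions:
  (0, 0)
  (0, 3)
  (2, 2)
  (3, 3)
  (3, 4)
  (5, 3)
Total dead ends: 6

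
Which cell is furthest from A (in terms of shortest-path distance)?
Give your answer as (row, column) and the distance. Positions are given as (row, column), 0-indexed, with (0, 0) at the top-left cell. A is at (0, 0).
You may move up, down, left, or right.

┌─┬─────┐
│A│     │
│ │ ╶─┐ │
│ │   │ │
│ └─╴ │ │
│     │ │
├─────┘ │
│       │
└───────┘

Computing BFS distances from A to all cells:
Furthest cell: (3, 0)
Distance: 15 steps

Path from A to the furthest cell:

┌─┬─────┐
│A│↱ → ↓│
│ │ ╶─┐ │
│↓│↑ ↰│↓│
│ └─╴ │ │
│↳ → ↑│↓│
├─────┘ │
│B ← ← ↲│
└───────┘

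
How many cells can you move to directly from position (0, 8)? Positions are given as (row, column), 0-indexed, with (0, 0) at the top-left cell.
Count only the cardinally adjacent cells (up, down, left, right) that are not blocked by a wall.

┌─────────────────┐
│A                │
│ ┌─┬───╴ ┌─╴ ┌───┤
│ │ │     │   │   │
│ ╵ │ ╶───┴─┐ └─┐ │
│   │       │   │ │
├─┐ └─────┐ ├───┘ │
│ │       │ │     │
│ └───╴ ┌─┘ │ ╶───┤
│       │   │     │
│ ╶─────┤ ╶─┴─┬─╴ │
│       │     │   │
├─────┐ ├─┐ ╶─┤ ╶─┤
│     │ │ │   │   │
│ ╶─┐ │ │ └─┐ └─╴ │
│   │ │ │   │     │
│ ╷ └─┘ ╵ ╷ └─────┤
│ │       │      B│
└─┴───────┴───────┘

Checking passable neighbors of (0, 8):
Neighbors: (0, 7)
Count: 1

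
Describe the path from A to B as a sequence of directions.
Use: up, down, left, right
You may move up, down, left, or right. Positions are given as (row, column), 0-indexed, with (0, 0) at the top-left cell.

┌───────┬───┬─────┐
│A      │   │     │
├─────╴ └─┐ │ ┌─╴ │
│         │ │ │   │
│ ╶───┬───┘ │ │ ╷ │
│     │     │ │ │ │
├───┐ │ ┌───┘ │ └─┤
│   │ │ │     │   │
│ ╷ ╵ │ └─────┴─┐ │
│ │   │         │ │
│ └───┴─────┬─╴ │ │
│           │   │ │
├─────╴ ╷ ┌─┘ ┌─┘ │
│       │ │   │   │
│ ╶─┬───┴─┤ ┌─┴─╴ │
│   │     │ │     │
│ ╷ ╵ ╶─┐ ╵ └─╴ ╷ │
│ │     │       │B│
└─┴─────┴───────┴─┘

Finding the path and converting it to directions:
Path through cells: (0,0) → (0,1) → (0,2) → (0,3) → (1,3) → (1,2) → (1,1) → (1,0) → (2,0) → (2,1) → (2,2) → (3,2) → (4,2) → (4,1) → (3,1) → (3,0) → (4,0) → (5,0) → (5,1) → (5,2) → (5,3) → (6,3) → (6,2) → (6,1) → (6,0) → (7,0) → (7,1) → (8,1) → (8,2) → (7,2) → (7,3) → (7,4) → (8,4) → (8,5) → (8,6) → (8,7) → (7,7) → (7,8) → (8,8)
Directions: right, right, right, down, left, left, left, down, right, right, down, down, left, up, left, down, down, right, right, right, down, left, left, left, down, right, down, right, up, right, right, down, right, right, right, up, right, down

Solution:

┌───────┬───┬─────┐
│A → → ↓│   │     │
├─────╴ └─┐ │ ┌─╴ │
│↓ ← ← ↲  │ │ │   │
│ ╶───┬───┘ │ │ ╷ │
│↳ → ↓│     │ │ │ │
├───┐ │ ┌───┘ │ └─┤
│↓ ↰│↓│ │     │   │
│ ╷ ╵ │ └─────┴─┐ │
│↓│↑ ↲│         │ │
│ └───┴─────┬─╴ │ │
│↳ → → ↓    │   │ │
├─────╴ ╷ ┌─┘ ┌─┘ │
│↓ ← ← ↲│ │   │   │
│ ╶─┬───┴─┤ ┌─┴─╴ │
│↳ ↓│↱ → ↓│ │  ↱ ↓│
│ ╷ ╵ ╶─┐ ╵ └─╴ ╷ │
│ │↳ ↑  │↳ → → ↑│B│
└─┴─────┴───────┴─┘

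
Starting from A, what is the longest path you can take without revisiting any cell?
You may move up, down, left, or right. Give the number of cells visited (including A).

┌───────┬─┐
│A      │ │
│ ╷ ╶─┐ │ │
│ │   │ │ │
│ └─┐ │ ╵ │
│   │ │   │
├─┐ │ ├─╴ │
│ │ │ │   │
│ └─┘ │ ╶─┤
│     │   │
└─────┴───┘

Finding longest simple path using DFS:
Start: (0, 0)
Longest path visits 11 cells
Path: A → right → right → right → down → down → right → down → left → down → right

Solution:

┌───────┬─┐
│A → → ↓│ │
│ ╷ ╶─┐ │ │
│ │   │↓│ │
│ └─┐ │ ╵ │
│   │ │↳ ↓│
├─┐ │ ├─╴ │
│ │ │ │↓ ↲│
│ └─┘ │ ╶─┤
│     │↳ B│
└─────┴───┘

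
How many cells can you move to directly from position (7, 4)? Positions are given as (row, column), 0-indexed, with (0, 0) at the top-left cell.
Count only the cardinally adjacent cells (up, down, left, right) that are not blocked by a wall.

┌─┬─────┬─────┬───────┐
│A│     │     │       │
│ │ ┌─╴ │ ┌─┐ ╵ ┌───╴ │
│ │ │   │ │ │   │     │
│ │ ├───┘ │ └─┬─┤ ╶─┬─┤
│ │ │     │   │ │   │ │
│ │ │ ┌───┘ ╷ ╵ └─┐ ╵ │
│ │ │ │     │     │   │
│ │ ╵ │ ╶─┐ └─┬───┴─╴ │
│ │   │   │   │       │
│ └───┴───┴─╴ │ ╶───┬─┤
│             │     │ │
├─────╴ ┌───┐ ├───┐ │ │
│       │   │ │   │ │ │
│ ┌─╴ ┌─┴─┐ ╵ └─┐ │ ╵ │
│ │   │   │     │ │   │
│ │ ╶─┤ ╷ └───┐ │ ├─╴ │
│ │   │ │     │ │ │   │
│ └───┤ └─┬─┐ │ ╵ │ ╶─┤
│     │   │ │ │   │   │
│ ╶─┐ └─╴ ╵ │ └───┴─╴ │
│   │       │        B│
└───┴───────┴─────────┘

Checking passable neighbors of (7, 4):
Neighbors: (8, 4), (7, 3)
Count: 2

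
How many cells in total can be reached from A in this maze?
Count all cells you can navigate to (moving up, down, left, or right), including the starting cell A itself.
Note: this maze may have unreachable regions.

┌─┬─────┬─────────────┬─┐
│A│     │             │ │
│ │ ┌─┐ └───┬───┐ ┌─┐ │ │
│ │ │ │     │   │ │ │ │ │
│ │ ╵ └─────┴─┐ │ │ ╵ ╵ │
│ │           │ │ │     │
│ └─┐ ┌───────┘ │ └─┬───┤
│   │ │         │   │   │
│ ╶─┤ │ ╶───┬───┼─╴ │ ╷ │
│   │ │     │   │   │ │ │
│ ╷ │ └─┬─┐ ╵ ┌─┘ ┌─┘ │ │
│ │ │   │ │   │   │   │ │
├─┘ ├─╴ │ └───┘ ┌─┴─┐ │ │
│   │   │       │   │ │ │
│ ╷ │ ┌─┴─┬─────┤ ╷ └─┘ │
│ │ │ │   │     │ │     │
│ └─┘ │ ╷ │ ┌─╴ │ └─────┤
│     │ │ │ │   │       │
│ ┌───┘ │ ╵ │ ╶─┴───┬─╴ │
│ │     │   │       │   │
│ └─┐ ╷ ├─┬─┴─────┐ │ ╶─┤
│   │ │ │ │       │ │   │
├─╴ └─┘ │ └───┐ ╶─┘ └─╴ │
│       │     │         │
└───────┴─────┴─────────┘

Using BFS/flood-fill to find all reachable cells from A:
Maze size: 12 × 12 = 144 total cells
46 cell(s) are walled off and cannot be reached from A.
Reachable cells: 98

Reachable region (· marks reachable cells):

┌─┬─────┬─────────────┬─┐
│A│· · ·│             │ │
│ │ ┌─┐ └───┬───┐ ┌─┐ │ │
│·│·│·│· · ·│   │ │ │ │ │
│ │ ╵ └─────┴─┐ │ │ ╵ ╵ │
│·│· · · · · ·│ │ │     │
│ └─┐ ┌───────┘ │ └─┬───┤
│· ·│·│         │   │· ·│
│ ╶─┤ │ ╶───┬───┼─╴ │ ╷ │
│· ·│·│     │   │   │·│·│
│ ╷ │ └─┬─┐ ╵ ┌─┘ ┌─┘ │ │
│·│·│· ·│ │   │   │· ·│·│
├─┘ ├─╴ │ └───┘ ┌─┴─┐ │ │
│· ·│· ·│       │· ·│·│·│
│ ╷ │ ┌─┴─┬─────┤ ╷ └─┘ │
│·│·│·│· ·│· · ·│·│· · ·│
│ └─┘ │ ╷ │ ┌─╴ │ └─────┤
│· · ·│·│·│·│· ·│· · · ·│
│ ┌───┘ │ ╵ │ ╶─┴───┬─╴ │
│·│· · ·│· ·│· · · ·│· ·│
│ └─┐ ╷ ├─┬─┴─────┐ │ ╶─┤
│· ·│·│·│ │· · · ·│·│· ·│
├─╴ └─┘ │ └───┐ ╶─┘ └─╴ │
│· · · ·│     │· · · · ·│
└───────┴─────┴─────────┘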